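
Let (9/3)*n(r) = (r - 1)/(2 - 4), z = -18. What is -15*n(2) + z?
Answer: -31/2 ≈ -15.500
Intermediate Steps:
n(r) = 1/6 - r/6 (n(r) = ((r - 1)/(2 - 4))/3 = ((-1 + r)/(-2))/3 = ((-1 + r)*(-1/2))/3 = (1/2 - r/2)/3 = 1/6 - r/6)
-15*n(2) + z = -15*(1/6 - 1/6*2) - 18 = -15*(1/6 - 1/3) - 18 = -15*(-1/6) - 18 = 5/2 - 18 = -31/2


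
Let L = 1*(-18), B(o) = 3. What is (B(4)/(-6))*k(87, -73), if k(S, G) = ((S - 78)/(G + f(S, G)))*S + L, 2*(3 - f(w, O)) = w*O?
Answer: 55116/6211 ≈ 8.8739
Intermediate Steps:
f(w, O) = 3 - O*w/2 (f(w, O) = 3 - w*O/2 = 3 - O*w/2)
L = -18
k(S, G) = -18 + S*(-78 + S)/(3 + G - G*S/2) (k(S, G) = ((S - 78)/(G + (3 - G*S/2)))*S - 18 = ((-78 + S)/(3 + G - G*S/2))*S - 18 = S*(-78 + S)/(3 + G - G*S/2) - 18 = -18 + S*(-78 + S)/(3 + G - G*S/2))
(B(4)/(-6))*k(87, -73) = (3/(-6))*(2*(-54 + 87² - 78*87 - 18*(-73) + 9*(-73)*87)/(6 + 2*(-73) - 1*(-73)*87)) = (3*(-⅙))*(2*(-54 + 7569 - 6786 + 1314 - 57159)/(6 - 146 + 6351)) = -(-55116)/6211 = -½*(-110232/6211) = 55116/6211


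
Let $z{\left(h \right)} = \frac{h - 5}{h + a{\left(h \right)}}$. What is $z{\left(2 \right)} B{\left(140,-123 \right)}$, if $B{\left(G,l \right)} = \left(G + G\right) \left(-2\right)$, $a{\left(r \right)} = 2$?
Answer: $420$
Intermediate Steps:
$B{\left(G,l \right)} = - 4 G$ ($B{\left(G,l \right)} = 2 G \left(-2\right) = - 4 G$)
$z{\left(h \right)} = \frac{-5 + h}{2 + h}$ ($z{\left(h \right)} = \frac{h - 5}{h + 2} = \frac{-5 + h}{2 + h}$)
$z{\left(2 \right)} B{\left(140,-123 \right)} = \frac{-5 + 2}{2 + 2} \left(\left(-4\right) 140\right) = \frac{1}{4} \left(-3\right) \left(-560\right) = \left(- \frac{3}{4}\right) \left(-560\right) = 420$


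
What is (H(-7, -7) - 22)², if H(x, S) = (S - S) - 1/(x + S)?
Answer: 94249/196 ≈ 480.86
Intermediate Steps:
H(x, S) = -1/(S + x) (H(x, S) = 0 - 1/(S + x) = -1/(S + x))
(H(-7, -7) - 22)² = (-1/(-7 - 7) - 22)² = (-1/(-14) - 22)² = (-1*(-1/14) - 22)² = (1/14 - 22)² = (-307/14)² = 94249/196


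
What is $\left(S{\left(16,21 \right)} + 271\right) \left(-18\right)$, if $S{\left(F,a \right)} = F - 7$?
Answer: $-5040$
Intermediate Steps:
$S{\left(F,a \right)} = -7 + F$
$\left(S{\left(16,21 \right)} + 271\right) \left(-18\right) = \left(\left(-7 + 16\right) + 271\right) \left(-18\right) = \left(9 + 271\right) \left(-18\right) = 280 \left(-18\right) = -5040$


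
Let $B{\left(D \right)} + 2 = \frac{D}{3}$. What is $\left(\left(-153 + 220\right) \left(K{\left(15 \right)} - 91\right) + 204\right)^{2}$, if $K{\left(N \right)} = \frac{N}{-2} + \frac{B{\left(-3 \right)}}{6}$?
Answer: $41332041$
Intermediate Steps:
$B{\left(D \right)} = -2 + \frac{D}{3}$
$K{\left(N \right)} = - \frac{1}{2} - \frac{N}{2}$ ($K{\left(N \right)} = \frac{N}{-2} + \frac{-2 + \frac{1}{3} \left(-3\right)}{6} = N \left(- \frac{1}{2}\right) + \left(-2 - 1\right) \frac{1}{6} = - \frac{N}{2} - \frac{1}{2} = - \frac{1}{2} - \frac{N}{2}$)
$\left(\left(-153 + 220\right) \left(K{\left(15 \right)} - 91\right) + 204\right)^{2} = \left(\left(-153 + 220\right) \left(\left(- \frac{1}{2} - \frac{15}{2}\right) - 91\right) + 204\right)^{2} = \left(67 \left(\left(- \frac{1}{2} - \frac{15}{2}\right) - 91\right) + 204\right)^{2} = \left(67 \left(-8 - 91\right) + 204\right)^{2} = \left(67 \left(-99\right) + 204\right)^{2} = \left(-6633 + 204\right)^{2} = \left(-6429\right)^{2} = 41332041$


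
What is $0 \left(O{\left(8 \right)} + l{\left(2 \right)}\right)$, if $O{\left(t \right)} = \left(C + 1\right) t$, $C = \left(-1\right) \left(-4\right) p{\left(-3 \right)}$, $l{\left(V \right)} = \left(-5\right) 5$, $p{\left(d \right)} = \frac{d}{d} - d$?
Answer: $0$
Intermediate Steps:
$p{\left(d \right)} = 1 - d$
$l{\left(V \right)} = -25$
$C = 16$ ($C = \left(-1\right) \left(-4\right) \left(1 - -3\right) = 4 \left(1 + 3\right) = 4 \cdot 4 = 16$)
$O{\left(t \right)} = 17 t$ ($O{\left(t \right)} = \left(16 + 1\right) t = 17 t$)
$0 \left(O{\left(8 \right)} + l{\left(2 \right)}\right) = 0 \left(17 \cdot 8 - 25\right) = 0 \left(136 - 25\right) = 0 \cdot 111 = 0$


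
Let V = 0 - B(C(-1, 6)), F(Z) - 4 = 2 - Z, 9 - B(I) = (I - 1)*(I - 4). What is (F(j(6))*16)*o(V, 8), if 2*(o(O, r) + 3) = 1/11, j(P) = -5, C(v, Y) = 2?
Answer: -520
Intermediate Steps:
B(I) = 9 - (-1 + I)*(-4 + I) (B(I) = 9 - (I - 1)*(I - 4) = 9 - (-1 + I)*(-4 + I))
F(Z) = 6 - Z (F(Z) = 4 + (2 - Z) = 6 - Z)
V = -11 (V = 0 - (5 - 1*2² + 5*2) = 0 - (5 - 1*4 + 10) = 0 - (5 - 4 + 10) = 0 - 1*11 = 0 - 11 = -11)
o(O, r) = -65/22 (o(O, r) = -3 + (½)/11 = -3 + (½)*(1/11) = -3 + 1/22 = -65/22)
(F(j(6))*16)*o(V, 8) = ((6 - 1*(-5))*16)*(-65/22) = ((6 + 5)*16)*(-65/22) = (11*16)*(-65/22) = 176*(-65/22) = -520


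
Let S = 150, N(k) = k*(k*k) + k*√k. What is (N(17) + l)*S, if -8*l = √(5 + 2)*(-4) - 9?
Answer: 2948475/4 + 75*√7 + 2550*√17 ≈ 7.4783e+5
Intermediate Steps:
N(k) = k³ + k^(3/2) (N(k) = k*k² + k^(3/2) = k³ + k^(3/2))
l = 9/8 + √7/2 (l = -(√(5 + 2)*(-4) - 9)/8 = -(√7*(-4) - 9)/8 = -(-4*√7 - 9)/8 = -(-9 - 4*√7)/8 = 9/8 + √7/2 ≈ 2.4479)
(N(17) + l)*S = ((17³ + 17^(3/2)) + (9/8 + √7/2))*150 = ((4913 + 17*√17) + (9/8 + √7/2))*150 = (39313/8 + √7/2 + 17*√17)*150 = 2948475/4 + 75*√7 + 2550*√17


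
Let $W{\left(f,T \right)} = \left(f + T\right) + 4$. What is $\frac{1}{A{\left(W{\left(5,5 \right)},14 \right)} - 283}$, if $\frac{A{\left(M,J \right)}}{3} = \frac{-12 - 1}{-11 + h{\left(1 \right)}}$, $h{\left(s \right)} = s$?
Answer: $- \frac{10}{2791} \approx -0.0035829$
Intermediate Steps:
$W{\left(f,T \right)} = 4 + T + f$ ($W{\left(f,T \right)} = \left(T + f\right) + 4 = 4 + T + f$)
$A{\left(M,J \right)} = \frac{39}{10}$ ($A{\left(M,J \right)} = 3 \frac{-12 - 1}{-11 + 1} = 3 \left(- \frac{13}{-10}\right) = 3 \left(\left(-13\right) \left(- \frac{1}{10}\right)\right) = 3 \cdot \frac{13}{10} = \frac{39}{10}$)
$\frac{1}{A{\left(W{\left(5,5 \right)},14 \right)} - 283} = \frac{1}{\frac{39}{10} - 283} = \frac{1}{- \frac{2791}{10}} = - \frac{10}{2791}$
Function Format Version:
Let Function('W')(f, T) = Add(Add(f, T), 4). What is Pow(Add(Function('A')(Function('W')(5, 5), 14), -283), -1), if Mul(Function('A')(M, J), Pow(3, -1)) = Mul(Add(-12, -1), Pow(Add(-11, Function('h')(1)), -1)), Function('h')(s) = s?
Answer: Rational(-10, 2791) ≈ -0.0035829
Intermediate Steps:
Function('W')(f, T) = Add(4, T, f) (Function('W')(f, T) = Add(Add(T, f), 4) = Add(4, T, f))
Function('A')(M, J) = Rational(39, 10) (Function('A')(M, J) = Mul(3, Mul(Add(-12, -1), Pow(Add(-11, 1), -1))) = Mul(3, Mul(-13, Pow(-10, -1))) = Mul(3, Mul(-13, Rational(-1, 10))) = Mul(3, Rational(13, 10)) = Rational(39, 10))
Pow(Add(Function('A')(Function('W')(5, 5), 14), -283), -1) = Pow(Add(Rational(39, 10), -283), -1) = Pow(Rational(-2791, 10), -1) = Rational(-10, 2791)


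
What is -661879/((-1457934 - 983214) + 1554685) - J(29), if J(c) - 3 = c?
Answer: -27704937/886463 ≈ -31.253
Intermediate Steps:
J(c) = 3 + c
-661879/((-1457934 - 983214) + 1554685) - J(29) = -661879/((-1457934 - 983214) + 1554685) - (3 + 29) = -661879/(-2441148 + 1554685) - 1*32 = -661879/(-886463) - 32 = -661879*(-1/886463) - 32 = 661879/886463 - 32 = -27704937/886463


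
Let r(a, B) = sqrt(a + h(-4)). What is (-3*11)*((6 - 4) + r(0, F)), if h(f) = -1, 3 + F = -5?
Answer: -66 - 33*I ≈ -66.0 - 33.0*I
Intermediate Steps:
F = -8 (F = -3 - 5 = -8)
r(a, B) = sqrt(-1 + a) (r(a, B) = sqrt(a - 1) = sqrt(-1 + a))
(-3*11)*((6 - 4) + r(0, F)) = (-3*11)*((6 - 4) + sqrt(-1 + 0)) = -33*(2 + sqrt(-1)) = -33*(2 + I) = -66 - 33*I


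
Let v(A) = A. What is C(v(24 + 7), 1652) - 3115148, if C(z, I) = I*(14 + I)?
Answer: -362916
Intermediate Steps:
C(v(24 + 7), 1652) - 3115148 = 1652*(14 + 1652) - 3115148 = 1652*1666 - 3115148 = 2752232 - 3115148 = -362916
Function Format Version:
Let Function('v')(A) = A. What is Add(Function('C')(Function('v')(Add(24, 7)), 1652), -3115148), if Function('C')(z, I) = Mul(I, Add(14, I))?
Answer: -362916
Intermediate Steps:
Add(Function('C')(Function('v')(Add(24, 7)), 1652), -3115148) = Add(Mul(1652, Add(14, 1652)), -3115148) = Add(Mul(1652, 1666), -3115148) = Add(2752232, -3115148) = -362916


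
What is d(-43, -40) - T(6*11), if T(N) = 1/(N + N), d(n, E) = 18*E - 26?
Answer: -98473/132 ≈ -746.01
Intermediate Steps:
d(n, E) = -26 + 18*E
T(N) = 1/(2*N)
d(-43, -40) - T(6*11) = (-26 + 18*(-40)) - 1/(2*(6*11)) = (-26 - 720) - 1/(2*66) = -746 - 1/(2*66) = -746 - 1*1/132 = -746 - 1/132 = -98473/132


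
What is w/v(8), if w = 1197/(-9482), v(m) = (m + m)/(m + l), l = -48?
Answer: 5985/18964 ≈ 0.31560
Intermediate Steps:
v(m) = 2*m/(-48 + m) (v(m) = (m + m)/(m - 48) = (2*m)/(-48 + m) = 2*m/(-48 + m))
w = -1197/9482 (w = 1197*(-1/9482) = -1197/9482 ≈ -0.12624)
w/v(8) = -1197/(9482*(2*8/(-48 + 8))) = -1197/(9482*(2*8/(-40))) = -1197/(9482*(2*8*(-1/40))) = -1197/(9482*(-2/5)) = -1197/9482*(-5/2) = 5985/18964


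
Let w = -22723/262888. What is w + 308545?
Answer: 81112755237/262888 ≈ 3.0855e+5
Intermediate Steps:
w = -22723/262888 (w = -22723*1/262888 = -22723/262888 ≈ -0.086436)
w + 308545 = -22723/262888 + 308545 = 81112755237/262888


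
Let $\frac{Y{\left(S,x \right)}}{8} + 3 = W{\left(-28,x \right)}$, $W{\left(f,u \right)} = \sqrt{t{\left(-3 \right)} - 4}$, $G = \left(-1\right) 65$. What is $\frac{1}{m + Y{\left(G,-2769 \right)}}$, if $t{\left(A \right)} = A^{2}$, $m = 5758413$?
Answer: $\frac{5758389}{33159043875001} - \frac{8 \sqrt{5}}{33159043875001} \approx 1.7366 \cdot 10^{-7}$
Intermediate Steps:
$G = -65$
$W{\left(f,u \right)} = \sqrt{5}$ ($W{\left(f,u \right)} = \sqrt{\left(-3\right)^{2} - 4} = \sqrt{9 - 4} = \sqrt{5}$)
$Y{\left(S,x \right)} = -24 + 8 \sqrt{5}$
$\frac{1}{m + Y{\left(G,-2769 \right)}} = \frac{1}{5758413 - \left(24 - 8 \sqrt{5}\right)} = \frac{1}{5758389 + 8 \sqrt{5}}$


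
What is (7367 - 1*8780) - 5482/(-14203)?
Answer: -20063357/14203 ≈ -1412.6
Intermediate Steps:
(7367 - 1*8780) - 5482/(-14203) = (7367 - 8780) - 5482*(-1/14203) = -1413 + 5482/14203 = -20063357/14203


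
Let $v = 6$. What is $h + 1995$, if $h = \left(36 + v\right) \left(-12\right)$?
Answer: $1491$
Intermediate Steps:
$h = -504$ ($h = \left(36 + 6\right) \left(-12\right) = 42 \left(-12\right) = -504$)
$h + 1995 = -504 + 1995 = 1491$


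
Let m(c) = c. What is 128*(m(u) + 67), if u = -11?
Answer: 7168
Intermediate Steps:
128*(m(u) + 67) = 128*(-11 + 67) = 128*56 = 7168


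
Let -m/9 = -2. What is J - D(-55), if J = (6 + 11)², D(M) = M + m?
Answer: 326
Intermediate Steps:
m = 18 (m = -9*(-2) = 18)
D(M) = 18 + M (D(M) = M + 18 = 18 + M)
J = 289 (J = 17² = 289)
J - D(-55) = 289 - (18 - 55) = 289 - 1*(-37) = 289 + 37 = 326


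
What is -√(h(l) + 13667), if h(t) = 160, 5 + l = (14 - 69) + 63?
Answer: -√13827 ≈ -117.59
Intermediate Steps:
l = 3 (l = -5 + ((14 - 69) + 63) = -5 + (-55 + 63) = -5 + 8 = 3)
-√(h(l) + 13667) = -√(160 + 13667) = -√13827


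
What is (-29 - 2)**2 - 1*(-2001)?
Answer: 2962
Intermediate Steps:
(-29 - 2)**2 - 1*(-2001) = (-31)**2 + 2001 = 961 + 2001 = 2962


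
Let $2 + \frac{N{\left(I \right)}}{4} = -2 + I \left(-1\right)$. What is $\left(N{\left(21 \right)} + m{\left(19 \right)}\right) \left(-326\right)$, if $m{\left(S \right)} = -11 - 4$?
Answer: $37490$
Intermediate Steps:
$m{\left(S \right)} = -15$ ($m{\left(S \right)} = -11 - 4 = -15$)
$N{\left(I \right)} = -16 - 4 I$ ($N{\left(I \right)} = -8 + 4 \left(-2 + I \left(-1\right)\right) = -8 + 4 \left(-2 - I\right) = -8 - \left(8 + 4 I\right) = -16 - 4 I$)
$\left(N{\left(21 \right)} + m{\left(19 \right)}\right) \left(-326\right) = \left(\left(-16 - 84\right) - 15\right) \left(-326\right) = \left(-100 - 15\right) \left(-326\right) = \left(-115\right) \left(-326\right) = 37490$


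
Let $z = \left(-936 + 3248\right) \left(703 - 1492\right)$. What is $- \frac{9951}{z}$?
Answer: $\frac{3317}{608056} \approx 0.0054551$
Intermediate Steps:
$z = -1824168$ ($z = 2312 \left(-789\right) = -1824168$)
$- \frac{9951}{z} = - \frac{9951}{-1824168} = \left(-9951\right) \left(- \frac{1}{1824168}\right) = \frac{3317}{608056}$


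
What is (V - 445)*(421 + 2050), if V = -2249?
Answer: -6656874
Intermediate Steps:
(V - 445)*(421 + 2050) = (-2249 - 445)*(421 + 2050) = -2694*2471 = -6656874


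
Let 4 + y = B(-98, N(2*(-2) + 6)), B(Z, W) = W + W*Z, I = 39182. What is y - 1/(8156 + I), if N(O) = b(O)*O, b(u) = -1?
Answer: 8994219/47338 ≈ 190.00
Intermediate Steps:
N(O) = -O
y = 190 (y = -4 + (-(2*(-2) + 6))*(1 - 98) = -4 - (-4 + 6)*(-97) = -4 - 1*2*(-97) = -4 - 2*(-97) = -4 + 194 = 190)
y - 1/(8156 + I) = 190 - 1/(8156 + 39182) = 190 - 1/47338 = 8994219/47338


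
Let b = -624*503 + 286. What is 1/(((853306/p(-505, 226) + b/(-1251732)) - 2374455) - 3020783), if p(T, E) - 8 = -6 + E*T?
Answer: -17857208712/96344020057098829 ≈ -1.8535e-7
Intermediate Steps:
b = -313586 (b = -313872 + 286 = -313586)
p(T, E) = 2 + E*T (p(T, E) = 8 + (-6 + E*T) = 2 + E*T)
1/(((853306/p(-505, 226) + b/(-1251732)) - 2374455) - 3020783) = 1/(((853306/(2 + 226*(-505)) - 313586/(-1251732)) - 2374455) - 3020783) = 1/(((853306/(2 - 114130) - 313586*(-1/1251732)) - 2374455) - 3020783) = 1/(((853306/(-114128) + 156793/625866) - 2374455) - 3020783) = 1/(((853306*(-1/114128) + 156793/625866) - 2374455) - 3020783) = 1/(((-426653/57064 + 156793/625866) - 2374455) - 3020783) = 1/((-129040185373/17857208712 - 2374455) - 3020783) = 1/(-42401267552437333/17857208712 - 3020783) = 1/(-96344020057098829/17857208712) = -17857208712/96344020057098829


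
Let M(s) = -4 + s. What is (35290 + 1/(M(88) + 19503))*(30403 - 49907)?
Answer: -13481656905424/19587 ≈ -6.8830e+8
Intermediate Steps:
(35290 + 1/(M(88) + 19503))*(30403 - 49907) = (35290 + 1/((-4 + 88) + 19503))*(30403 - 49907) = (35290 + 1/(84 + 19503))*(-19504) = (35290 + 1/19587)*(-19504) = (691225231/19587)*(-19504) = -13481656905424/19587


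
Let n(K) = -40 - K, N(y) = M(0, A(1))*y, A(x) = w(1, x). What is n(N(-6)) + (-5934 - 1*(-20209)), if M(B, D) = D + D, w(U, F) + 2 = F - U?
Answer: 14211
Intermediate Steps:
w(U, F) = -2 + F - U (w(U, F) = -2 + (F - U) = -2 + F - U)
A(x) = -3 + x (A(x) = -2 + x - 1*1 = -2 + x - 1 = -3 + x)
M(B, D) = 2*D
N(y) = -4*y (N(y) = (2*(-3 + 1))*y = (2*(-2))*y = -4*y)
n(N(-6)) + (-5934 - 1*(-20209)) = (-40 - (-4)*(-6)) + (-5934 - 1*(-20209)) = (-40 - 1*24) + (-5934 + 20209) = (-40 - 24) + 14275 = -64 + 14275 = 14211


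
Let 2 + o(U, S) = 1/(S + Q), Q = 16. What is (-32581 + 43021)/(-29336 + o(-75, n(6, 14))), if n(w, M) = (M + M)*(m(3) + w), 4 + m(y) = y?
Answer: -1628640/4576727 ≈ -0.35585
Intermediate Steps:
m(y) = -4 + y
n(w, M) = 2*M*(-1 + w) (n(w, M) = (M + M)*((-4 + 3) + w) = (2*M)*(-1 + w) = 2*M*(-1 + w))
o(U, S) = -2 + 1/(16 + S) (o(U, S) = -2 + 1/(S + 16) = -2 + 1/(16 + S))
(-32581 + 43021)/(-29336 + o(-75, n(6, 14))) = (-32581 + 43021)/(-29336 + (-31 - 4*14*(-1 + 6))/(16 + 2*14*(-1 + 6))) = 10440/(-29336 + (-31 - 4*14*5)/(16 + 2*14*5)) = 10440/(-29336 + (-31 - 2*140)/(16 + 140)) = 10440/(-29336 + (-31 - 280)/156) = 10440/(-29336 + (1/156)*(-311)) = 10440/(-29336 - 311/156) = 10440/(-4576727/156) = 10440*(-156/4576727) = -1628640/4576727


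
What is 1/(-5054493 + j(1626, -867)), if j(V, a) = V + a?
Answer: -1/5053734 ≈ -1.9787e-7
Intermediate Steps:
1/(-5054493 + j(1626, -867)) = 1/(-5054493 + (1626 - 867)) = 1/(-5054493 + 759) = 1/(-5053734) = -1/5053734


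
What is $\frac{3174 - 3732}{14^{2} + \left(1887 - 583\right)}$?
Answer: $- \frac{93}{250} \approx -0.372$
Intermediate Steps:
$\frac{3174 - 3732}{14^{2} + \left(1887 - 583\right)} = - \frac{558}{196 + 1304} = - \frac{558}{1500} = \left(-558\right) \frac{1}{1500} = - \frac{93}{250}$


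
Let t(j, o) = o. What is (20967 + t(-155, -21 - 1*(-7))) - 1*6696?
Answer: 14257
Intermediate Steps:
(20967 + t(-155, -21 - 1*(-7))) - 1*6696 = (20967 + (-21 - 1*(-7))) - 1*6696 = (20967 + (-21 + 7)) - 6696 = (20967 - 14) - 6696 = 20953 - 6696 = 14257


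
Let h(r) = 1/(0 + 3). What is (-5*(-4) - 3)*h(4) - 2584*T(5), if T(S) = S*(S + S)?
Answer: -387583/3 ≈ -1.2919e+5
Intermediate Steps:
T(S) = 2*S² (T(S) = S*(2*S) = 2*S²)
h(r) = ⅓ (h(r) = 1/3 = ⅓)
(-5*(-4) - 3)*h(4) - 2584*T(5) = (-5*(-4) - 3)*(⅓) - 2584*2*5² = (20 - 3)*(⅓) - 2584*2*25 = 17*(⅓) - 2584*50 = 17/3 - 19*6800 = 17/3 - 129200 = -387583/3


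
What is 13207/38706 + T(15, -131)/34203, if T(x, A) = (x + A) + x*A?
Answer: 41241315/147095702 ≈ 0.28037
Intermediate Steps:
T(x, A) = A + x + A*x (T(x, A) = (A + x) + A*x = A + x + A*x)
13207/38706 + T(15, -131)/34203 = 13207/38706 + (-131 + 15 - 131*15)/34203 = 13207*(1/38706) + (-131 + 15 - 1965)*(1/34203) = 13207/38706 - 2081*1/34203 = 13207/38706 - 2081/34203 = 41241315/147095702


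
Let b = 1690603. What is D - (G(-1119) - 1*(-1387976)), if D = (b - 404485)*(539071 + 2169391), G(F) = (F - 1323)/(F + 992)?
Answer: 442391843500138/127 ≈ 3.4834e+12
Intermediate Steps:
G(F) = (-1323 + F)/(992 + F)
D = 3483401730516 (D = (1690603 - 404485)*(539071 + 2169391) = 1286118*2708462 = 3483401730516)
D - (G(-1119) - 1*(-1387976)) = 3483401730516 - ((-1323 - 1119)/(992 - 1119) - 1*(-1387976)) = 3483401730516 - (-2442/(-127) + 1387976) = 3483401730516 - (-1/127*(-2442) + 1387976) = 3483401730516 - (2442/127 + 1387976) = 3483401730516 - 1*176275394/127 = 3483401730516 - 176275394/127 = 442391843500138/127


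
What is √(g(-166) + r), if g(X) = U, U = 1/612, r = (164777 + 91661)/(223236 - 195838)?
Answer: √373010730509/199614 ≈ 3.0596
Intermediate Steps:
r = 18317/1957 (r = 256438/27398 = 256438*(1/27398) = 18317/1957 ≈ 9.3597)
U = 1/612 ≈ 0.0016340
g(X) = 1/612
√(g(-166) + r) = √(1/612 + 18317/1957) = √(11211961/1197684) = √373010730509/199614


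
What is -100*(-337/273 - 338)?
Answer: 9261100/273 ≈ 33923.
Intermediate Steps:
-100*(-337/273 - 338) = -100*(-92611/273) = 9261100/273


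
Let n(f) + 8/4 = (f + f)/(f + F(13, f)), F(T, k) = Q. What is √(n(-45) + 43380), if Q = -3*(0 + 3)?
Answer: √390417/3 ≈ 208.28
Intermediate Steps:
Q = -9 (Q = -3*3 = -9)
F(T, k) = -9
n(f) = -2 + 2*f/(-9 + f) (n(f) = -2 + (f + f)/(f - 9) = -2 + (2*f)/(-9 + f) = -2 + 2*f/(-9 + f))
√(n(-45) + 43380) = √(18/(-9 - 45) + 43380) = √(18/(-54) + 43380) = √(18*(-1/54) + 43380) = √(-⅓ + 43380) = √(130139/3) = √390417/3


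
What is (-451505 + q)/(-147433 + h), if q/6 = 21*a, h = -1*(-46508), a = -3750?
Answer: 184801/20185 ≈ 9.1554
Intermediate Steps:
h = 46508
q = -472500 (q = 6*(21*(-3750)) = 6*(-78750) = -472500)
(-451505 + q)/(-147433 + h) = (-451505 - 472500)/(-147433 + 46508) = -924005/(-100925) = -924005*(-1/100925) = 184801/20185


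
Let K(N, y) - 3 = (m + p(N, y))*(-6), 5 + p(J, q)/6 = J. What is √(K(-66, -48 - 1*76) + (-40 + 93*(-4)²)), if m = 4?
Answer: √3983 ≈ 63.111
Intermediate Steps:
p(J, q) = -30 + 6*J
K(N, y) = 159 - 36*N (K(N, y) = 3 + (4 + (-30 + 6*N))*(-6) = 3 + (-26 + 6*N)*(-6) = 3 + (156 - 36*N) = 159 - 36*N)
√(K(-66, -48 - 1*76) + (-40 + 93*(-4)²)) = √((159 - 36*(-66)) + (-40 + 93*(-4)²)) = √((159 + 2376) + (-40 + 93*16)) = √(2535 + (-40 + 1488)) = √(2535 + 1448) = √3983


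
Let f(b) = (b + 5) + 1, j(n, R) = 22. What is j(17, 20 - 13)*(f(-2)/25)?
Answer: 88/25 ≈ 3.5200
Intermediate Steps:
f(b) = 6 + b (f(b) = (5 + b) + 1 = 6 + b)
j(17, 20 - 13)*(f(-2)/25) = 22*((6 - 2)/25) = 22*(4*(1/25)) = 22*(4/25) = 88/25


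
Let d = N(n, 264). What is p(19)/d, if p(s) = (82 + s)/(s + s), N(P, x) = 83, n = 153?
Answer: 101/3154 ≈ 0.032023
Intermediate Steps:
p(s) = (82 + s)/(2*s) (p(s) = (82 + s)/((2*s)) = (82 + s)*(1/(2*s)) = (82 + s)/(2*s))
d = 83
p(19)/d = ((1/2)*(82 + 19)/19)/83 = ((1/2)*(1/19)*101)*(1/83) = (101/38)*(1/83) = 101/3154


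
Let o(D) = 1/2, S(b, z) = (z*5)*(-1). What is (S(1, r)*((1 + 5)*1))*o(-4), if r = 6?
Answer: -90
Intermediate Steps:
S(b, z) = -5*z (S(b, z) = (5*z)*(-1) = -5*z)
o(D) = ½
(S(1, r)*((1 + 5)*1))*o(-4) = ((-5*6)*((1 + 5)*1))*(½) = -180*(½) = -30*6*(½) = -180*½ = -90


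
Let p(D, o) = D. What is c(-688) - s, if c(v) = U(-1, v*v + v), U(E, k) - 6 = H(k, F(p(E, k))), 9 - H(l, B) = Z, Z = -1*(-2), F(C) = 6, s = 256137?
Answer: -256124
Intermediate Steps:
Z = 2
H(l, B) = 7 (H(l, B) = 9 - 1*2 = 9 - 2 = 7)
U(E, k) = 13 (U(E, k) = 6 + 7 = 13)
c(v) = 13
c(-688) - s = 13 - 1*256137 = 13 - 256137 = -256124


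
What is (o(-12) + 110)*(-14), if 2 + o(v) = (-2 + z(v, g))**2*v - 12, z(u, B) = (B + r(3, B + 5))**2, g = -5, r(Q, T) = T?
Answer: 87528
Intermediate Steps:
z(u, B) = (5 + 2*B)**2 (z(u, B) = (B + (B + 5))**2 = (B + (5 + B))**2 = (5 + 2*B)**2)
o(v) = -14 + 529*v (o(v) = -2 + ((-2 + (5 + 2*(-5))**2)**2*v - 12) = -2 + ((-2 + (5 - 10)**2)**2*v - 12) = -2 + ((-2 + (-5)**2)**2*v - 12) = -2 + ((-2 + 25)**2*v - 12) = -2 + (23**2*v - 12) = -2 + (529*v - 12) = -2 + (-12 + 529*v) = -14 + 529*v)
(o(-12) + 110)*(-14) = ((-14 + 529*(-12)) + 110)*(-14) = ((-14 - 6348) + 110)*(-14) = (-6362 + 110)*(-14) = -6252*(-14) = 87528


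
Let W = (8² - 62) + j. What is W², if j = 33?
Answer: 1225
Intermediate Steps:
W = 35 (W = (8² - 62) + 33 = (64 - 62) + 33 = 2 + 33 = 35)
W² = 35² = 1225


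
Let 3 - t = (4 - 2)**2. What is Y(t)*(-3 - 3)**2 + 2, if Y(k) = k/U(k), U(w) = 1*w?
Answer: 38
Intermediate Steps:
U(w) = w
t = -1 (t = 3 - (4 - 2)**2 = 3 - 1*2**2 = 3 - 1*4 = 3 - 4 = -1)
Y(k) = 1 (Y(k) = k/k = 1)
Y(t)*(-3 - 3)**2 + 2 = 1*(-3 - 3)**2 + 2 = 1*(-6)**2 + 2 = 1*36 + 2 = 36 + 2 = 38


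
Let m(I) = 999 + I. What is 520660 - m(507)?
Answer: 519154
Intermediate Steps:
520660 - m(507) = 520660 - (999 + 507) = 520660 - 1*1506 = 520660 - 1506 = 519154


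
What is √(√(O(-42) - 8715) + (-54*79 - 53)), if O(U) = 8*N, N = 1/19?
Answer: √(-1559159 + 437*I*√5947)/19 ≈ 0.71019 + 65.723*I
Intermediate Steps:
N = 1/19 ≈ 0.052632
O(U) = 8/19 (O(U) = 8*(1/19) = 8/19)
√(√(O(-42) - 8715) + (-54*79 - 53)) = √(√(8/19 - 8715) + (-54*79 - 53)) = √(√(-165577/19) + (-4266 - 53)) = √(23*I*√5947/19 - 4319) = √(-4319 + 23*I*√5947/19)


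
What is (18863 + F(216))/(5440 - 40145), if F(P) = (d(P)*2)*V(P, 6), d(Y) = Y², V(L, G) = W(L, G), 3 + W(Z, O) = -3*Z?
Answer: 5520659/3155 ≈ 1749.8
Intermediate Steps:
W(Z, O) = -3 - 3*Z
V(L, G) = -3 - 3*L
F(P) = 2*P²*(-3 - 3*P) (F(P) = (P²*2)*(-3 - 3*P) = (2*P²)*(-3 - 3*P) = 2*P²*(-3 - 3*P))
(18863 + F(216))/(5440 - 40145) = (18863 + 6*216²*(-1 - 1*216))/(5440 - 40145) = (18863 + 6*46656*(-1 - 216))/(-34705) = (18863 + 6*46656*(-217))*(-1/34705) = (18863 - 60746112)*(-1/34705) = -60727249*(-1/34705) = 5520659/3155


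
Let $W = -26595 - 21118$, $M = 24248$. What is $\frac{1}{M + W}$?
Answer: $- \frac{1}{23465} \approx -4.2617 \cdot 10^{-5}$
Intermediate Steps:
$W = -47713$ ($W = -26595 - 21118 = -47713$)
$\frac{1}{M + W} = \frac{1}{24248 - 47713} = \frac{1}{-23465} = - \frac{1}{23465}$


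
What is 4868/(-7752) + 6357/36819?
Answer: -1203291/2642786 ≈ -0.45531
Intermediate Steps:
4868/(-7752) + 6357/36819 = 4868*(-1/7752) + 6357*(1/36819) = -1217/1938 + 2119/12273 = -1203291/2642786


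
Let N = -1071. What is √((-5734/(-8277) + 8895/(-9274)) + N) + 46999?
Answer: 46999 + I*√6312153694204284186/76760898 ≈ 46999.0 + 32.73*I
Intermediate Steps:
√((-5734/(-8277) + 8895/(-9274)) + N) + 46999 = √((-5734/(-8277) + 8895/(-9274)) - 1071) + 46999 = √((-5734*(-1/8277) + 8895*(-1/9274)) - 1071) + 46999 = √((5734/8277 - 8895/9274) - 1071) + 46999 = √(-20446799/76760898 - 1071) + 46999 = √(-82231368557/76760898) + 46999 = I*√6312153694204284186/76760898 + 46999 = 46999 + I*√6312153694204284186/76760898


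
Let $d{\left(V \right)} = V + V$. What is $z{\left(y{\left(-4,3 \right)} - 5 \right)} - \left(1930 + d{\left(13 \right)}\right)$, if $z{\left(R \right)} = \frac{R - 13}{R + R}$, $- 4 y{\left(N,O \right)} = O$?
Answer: $- \frac{89901}{46} \approx -1954.4$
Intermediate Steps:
$y{\left(N,O \right)} = - \frac{O}{4}$
$d{\left(V \right)} = 2 V$
$z{\left(R \right)} = \frac{-13 + R}{2 R}$
$z{\left(y{\left(-4,3 \right)} - 5 \right)} - \left(1930 + d{\left(13 \right)}\right) = \frac{-13 - \frac{23}{4}}{2 \left(\left(- \frac{1}{4}\right) 3 - 5\right)} - \left(1930 + 2 \cdot 13\right) = \frac{-13 - \frac{23}{4}}{2 \left(- \frac{3}{4} - 5\right)} - \left(1930 + 26\right) = \frac{-13 - \frac{23}{4}}{2 \left(- \frac{23}{4}\right)} - 1956 = \frac{1}{2} \left(- \frac{4}{23}\right) \left(- \frac{75}{4}\right) - 1956 = \frac{75}{46} - 1956 = - \frac{89901}{46}$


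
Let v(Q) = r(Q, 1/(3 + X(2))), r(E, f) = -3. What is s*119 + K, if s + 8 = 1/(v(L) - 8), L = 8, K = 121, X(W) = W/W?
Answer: -9260/11 ≈ -841.82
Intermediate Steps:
X(W) = 1
v(Q) = -3
s = -89/11 (s = -8 + 1/(-3 - 8) = -8 + 1/(-11) = -8 - 1/11 = -89/11 ≈ -8.0909)
s*119 + K = -89/11*119 + 121 = -10591/11 + 121 = -9260/11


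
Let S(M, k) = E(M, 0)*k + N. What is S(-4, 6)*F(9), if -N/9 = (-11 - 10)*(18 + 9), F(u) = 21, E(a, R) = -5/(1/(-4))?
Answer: 109683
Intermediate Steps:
E(a, R) = 20 (E(a, R) = -5/(-1/4) = -5*(-4) = 20)
N = 5103 (N = -9*(-11 - 10)*(18 + 9) = -(-189)*27 = -9*(-567) = 5103)
S(M, k) = 5103 + 20*k (S(M, k) = 20*k + 5103 = 5103 + 20*k)
S(-4, 6)*F(9) = (5103 + 20*6)*21 = (5103 + 120)*21 = 5223*21 = 109683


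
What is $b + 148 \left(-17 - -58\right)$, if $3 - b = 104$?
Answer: $5967$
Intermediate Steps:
$b = -101$ ($b = 3 - 104 = -101$)
$b + 148 \left(-17 - -58\right) = -101 + 148 \left(-17 - -58\right) = -101 + 148 \left(-17 + 58\right) = -101 + 148 \cdot 41 = -101 + 6068 = 5967$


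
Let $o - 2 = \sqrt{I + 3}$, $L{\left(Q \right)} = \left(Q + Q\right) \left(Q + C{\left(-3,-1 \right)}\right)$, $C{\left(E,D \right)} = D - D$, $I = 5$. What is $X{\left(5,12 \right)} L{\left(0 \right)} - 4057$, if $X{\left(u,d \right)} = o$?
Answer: $-4057$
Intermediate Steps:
$C{\left(E,D \right)} = 0$
$L{\left(Q \right)} = 2 Q^{2}$ ($L{\left(Q \right)} = \left(Q + Q\right) \left(Q + 0\right) = 2 Q Q = 2 Q^{2}$)
$o = 2 + 2 \sqrt{2}$ ($o = 2 + \sqrt{5 + 3} = 2 + \sqrt{8} = 2 + 2 \sqrt{2} \approx 4.8284$)
$X{\left(u,d \right)} = 2 + 2 \sqrt{2}$
$X{\left(5,12 \right)} L{\left(0 \right)} - 4057 = \left(2 + 2 \sqrt{2}\right) 2 \cdot 0^{2} - 4057 = \left(2 + 2 \sqrt{2}\right) 2 \cdot 0 - 4057 = \left(2 + 2 \sqrt{2}\right) 0 - 4057 = 0 - 4057 = -4057$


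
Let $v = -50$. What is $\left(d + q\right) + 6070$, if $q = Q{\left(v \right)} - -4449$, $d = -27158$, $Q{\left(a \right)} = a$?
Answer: $-16689$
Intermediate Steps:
$q = 4399$ ($q = -50 - -4449 = -50 + 4449 = 4399$)
$\left(d + q\right) + 6070 = \left(-27158 + 4399\right) + 6070 = -22759 + 6070 = -16689$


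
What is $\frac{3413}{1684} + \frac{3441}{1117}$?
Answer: $\frac{9606965}{1881028} \approx 5.1073$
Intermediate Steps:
$\frac{3413}{1684} + \frac{3441}{1117} = \frac{9606965}{1881028}$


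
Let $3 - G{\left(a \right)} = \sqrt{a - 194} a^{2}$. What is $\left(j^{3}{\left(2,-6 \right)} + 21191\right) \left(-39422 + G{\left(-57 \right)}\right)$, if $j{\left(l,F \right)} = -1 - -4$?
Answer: $-836392342 - 68937282 i \sqrt{251} \approx -8.3639 \cdot 10^{8} - 1.0922 \cdot 10^{9} i$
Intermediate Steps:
$j{\left(l,F \right)} = 3$ ($j{\left(l,F \right)} = -1 + 4 = 3$)
$G{\left(a \right)} = 3 - a^{2} \sqrt{-194 + a}$ ($G{\left(a \right)} = 3 - \sqrt{a - 194} a^{2} = 3 - \sqrt{-194 + a} a^{2} = 3 - a^{2} \sqrt{-194 + a}$)
$\left(j^{3}{\left(2,-6 \right)} + 21191\right) \left(-39422 + G{\left(-57 \right)}\right) = \left(3^{3} + 21191\right) \left(-39422 + \left(3 - \left(-57\right)^{2} \sqrt{-194 - 57}\right)\right) = \left(27 + 21191\right) \left(-39422 + \left(3 - 3249 \sqrt{-251}\right)\right) = 21218 \left(-39422 + \left(3 - 3249 i \sqrt{251}\right)\right) = 21218 \left(-39419 - 3249 i \sqrt{251}\right) = -836392342 - 68937282 i \sqrt{251}$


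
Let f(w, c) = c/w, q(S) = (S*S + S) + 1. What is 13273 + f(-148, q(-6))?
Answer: 1964373/148 ≈ 13273.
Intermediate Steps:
q(S) = 1 + S + S² (q(S) = (S² + S) + 1 = (S + S²) + 1 = 1 + S + S²)
13273 + f(-148, q(-6)) = 13273 + (1 - 6 + (-6)²)/(-148) = 13273 + (1 - 6 + 36)*(-1/148) = 13273 + 31*(-1/148) = 13273 - 31/148 = 1964373/148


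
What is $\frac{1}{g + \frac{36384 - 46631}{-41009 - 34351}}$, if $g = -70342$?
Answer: $- \frac{75360}{5300962873} \approx -1.4216 \cdot 10^{-5}$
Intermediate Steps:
$\frac{1}{g + \frac{36384 - 46631}{-41009 - 34351}} = \frac{1}{-70342 + \frac{36384 - 46631}{-41009 - 34351}} = \frac{1}{-70342 - \frac{10247}{-75360}} = \frac{1}{-70342 - - \frac{10247}{75360}} = \frac{1}{-70342 + \frac{10247}{75360}} = \frac{1}{- \frac{5300962873}{75360}} = - \frac{75360}{5300962873}$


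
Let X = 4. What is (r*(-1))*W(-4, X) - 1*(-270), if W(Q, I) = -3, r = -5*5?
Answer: 195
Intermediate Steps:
r = -25
(r*(-1))*W(-4, X) - 1*(-270) = -25*(-1)*(-3) - 1*(-270) = 25*(-3) + 270 = -75 + 270 = 195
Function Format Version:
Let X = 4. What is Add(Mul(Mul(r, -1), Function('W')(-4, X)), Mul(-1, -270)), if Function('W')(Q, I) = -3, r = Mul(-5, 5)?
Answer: 195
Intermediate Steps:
r = -25
Add(Mul(Mul(r, -1), Function('W')(-4, X)), Mul(-1, -270)) = Add(Mul(Mul(-25, -1), -3), Mul(-1, -270)) = Add(Mul(25, -3), 270) = Add(-75, 270) = 195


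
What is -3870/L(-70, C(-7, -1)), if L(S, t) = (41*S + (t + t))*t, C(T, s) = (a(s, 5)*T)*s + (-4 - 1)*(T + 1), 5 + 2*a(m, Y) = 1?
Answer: 15/176 ≈ 0.085227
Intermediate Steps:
a(m, Y) = -2 (a(m, Y) = -5/2 + (1/2)*1 = -5/2 + 1/2 = -2)
C(T, s) = -5 - 5*T - 2*T*s (C(T, s) = (-2*T)*s + (-4 - 1)*(T + 1) = -2*T*s - 5*(1 + T) = -2*T*s + (-5 - 5*T) = -5 - 5*T - 2*T*s)
L(S, t) = t*(2*t + 41*S) (L(S, t) = (41*S + 2*t)*t = (2*t + 41*S)*t = t*(2*t + 41*S))
-3870/L(-70, C(-7, -1)) = -3870*1/((2*(-5 - 5*(-7) - 2*(-7)*(-1)) + 41*(-70))*(-5 - 5*(-7) - 2*(-7)*(-1))) = -3870*1/((2*(-5 + 35 - 14) - 2870)*(-5 + 35 - 14)) = -3870*1/(16*(2*16 - 2870)) = -3870*1/(16*(32 - 2870)) = -3870/(16*(-2838)) = -3870/(-45408) = -3870*(-1/45408) = 15/176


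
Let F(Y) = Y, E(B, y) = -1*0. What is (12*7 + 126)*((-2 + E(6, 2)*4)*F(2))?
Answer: -840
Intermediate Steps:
E(B, y) = 0
(12*7 + 126)*((-2 + E(6, 2)*4)*F(2)) = (12*7 + 126)*((-2 + 0*4)*2) = (84 + 126)*((-2 + 0)*2) = 210*(-2*2) = 210*(-4) = -840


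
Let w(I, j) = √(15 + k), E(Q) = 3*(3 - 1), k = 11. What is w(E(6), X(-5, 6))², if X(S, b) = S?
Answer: 26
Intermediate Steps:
E(Q) = 6 (E(Q) = 3*2 = 6)
w(I, j) = √26 (w(I, j) = √(15 + 11) = √26)
w(E(6), X(-5, 6))² = (√26)² = 26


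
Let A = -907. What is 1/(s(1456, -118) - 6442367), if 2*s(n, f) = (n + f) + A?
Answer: -2/12884303 ≈ -1.5523e-7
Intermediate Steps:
s(n, f) = -907/2 + f/2 + n/2 (s(n, f) = ((n + f) - 907)/2 = ((f + n) - 907)/2 = (-907 + f + n)/2 = -907/2 + f/2 + n/2)
1/(s(1456, -118) - 6442367) = 1/((-907/2 + (1/2)*(-118) + (1/2)*1456) - 6442367) = 1/((-907/2 - 59 + 728) - 6442367) = 1/(431/2 - 6442367) = 1/(-12884303/2) = -2/12884303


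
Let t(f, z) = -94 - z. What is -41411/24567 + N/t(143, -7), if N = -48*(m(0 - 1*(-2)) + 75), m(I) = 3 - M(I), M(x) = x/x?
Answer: 29065625/712443 ≈ 40.797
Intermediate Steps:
M(x) = 1
m(I) = 2 (m(I) = 3 - 1*1 = 3 - 1 = 2)
N = -3696 (N = -48*(2 + 75) = -48*77 = -3696)
-41411/24567 + N/t(143, -7) = -41411/24567 - 3696/(-94 - 1*(-7)) = -41411*1/24567 - 3696/(-94 + 7) = -41411/24567 - 3696/(-87) = -41411/24567 - 3696*(-1/87) = -41411/24567 + 1232/29 = 29065625/712443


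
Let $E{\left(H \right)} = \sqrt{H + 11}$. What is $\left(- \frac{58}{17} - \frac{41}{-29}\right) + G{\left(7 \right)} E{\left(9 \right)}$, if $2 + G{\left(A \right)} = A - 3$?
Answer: $- \frac{985}{493} + 4 \sqrt{5} \approx 6.9463$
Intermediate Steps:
$E{\left(H \right)} = \sqrt{11 + H}$
$G{\left(A \right)} = -5 + A$ ($G{\left(A \right)} = -2 + \left(A - 3\right) = -2 + \left(-3 + A\right) = -5 + A$)
$\left(- \frac{58}{17} - \frac{41}{-29}\right) + G{\left(7 \right)} E{\left(9 \right)} = \left(- \frac{58}{17} - \frac{41}{-29}\right) + \left(-5 + 7\right) \sqrt{11 + 9} = \left(\left(-58\right) \frac{1}{17} - - \frac{41}{29}\right) + 2 \sqrt{20} = \left(- \frac{58}{17} + \frac{41}{29}\right) + 2 \cdot 2 \sqrt{5} = - \frac{985}{493} + 4 \sqrt{5}$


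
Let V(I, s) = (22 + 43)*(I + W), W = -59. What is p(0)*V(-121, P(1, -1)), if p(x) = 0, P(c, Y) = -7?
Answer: 0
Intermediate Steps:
V(I, s) = -3835 + 65*I (V(I, s) = (22 + 43)*(I - 59) = 65*(-59 + I) = -3835 + 65*I)
p(0)*V(-121, P(1, -1)) = 0*(-3835 + 65*(-121)) = 0*(-3835 - 7865) = 0*(-11700) = 0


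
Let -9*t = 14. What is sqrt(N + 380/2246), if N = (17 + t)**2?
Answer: sqrt(24383556379)/10107 ≈ 15.450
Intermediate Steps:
t = -14/9 (t = -1/9*14 = -14/9 ≈ -1.5556)
N = 19321/81 (N = (17 - 14/9)**2 = (139/9)**2 = 19321/81 ≈ 238.53)
sqrt(N + 380/2246) = sqrt(19321/81 + 380/2246) = sqrt(19321/81 + 380*(1/2246)) = sqrt(19321/81 + 190/1123) = sqrt(21712873/90963) = sqrt(24383556379)/10107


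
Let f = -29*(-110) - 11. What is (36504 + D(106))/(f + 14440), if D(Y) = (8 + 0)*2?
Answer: 36520/17619 ≈ 2.0728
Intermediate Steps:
D(Y) = 16 (D(Y) = 8*2 = 16)
f = 3179 (f = 3190 - 11 = 3179)
(36504 + D(106))/(f + 14440) = (36504 + 16)/(3179 + 14440) = 36520/17619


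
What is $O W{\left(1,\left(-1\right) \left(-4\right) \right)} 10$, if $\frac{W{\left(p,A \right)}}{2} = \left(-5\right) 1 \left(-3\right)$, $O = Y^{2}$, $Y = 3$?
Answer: $2700$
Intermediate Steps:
$O = 9$ ($O = 3^{2} = 9$)
$W{\left(p,A \right)} = 30$ ($W{\left(p,A \right)} = 2 \left(-5\right) 1 \left(-3\right) = 2 \left(\left(-5\right) \left(-3\right)\right) = 2 \cdot 15 = 30$)
$O W{\left(1,\left(-1\right) \left(-4\right) \right)} 10 = 9 \cdot 30 \cdot 10 = 270 \cdot 10 = 2700$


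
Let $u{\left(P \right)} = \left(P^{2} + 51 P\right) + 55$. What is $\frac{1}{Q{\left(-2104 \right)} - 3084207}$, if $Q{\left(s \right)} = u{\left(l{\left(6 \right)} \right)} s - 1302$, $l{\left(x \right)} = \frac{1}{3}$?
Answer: $- \frac{9}{29135077} \approx -3.0891 \cdot 10^{-7}$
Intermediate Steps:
$l{\left(x \right)} = \frac{1}{3}$
$u{\left(P \right)} = 55 + P^{2} + 51 P$
$Q{\left(s \right)} = -1302 + \frac{649 s}{9}$ ($Q{\left(s \right)} = \left(55 + \left(\frac{1}{3}\right)^{2} + 51 \cdot \frac{1}{3}\right) s - 1302 = \left(55 + \frac{1}{9} + 17\right) s - 1302 = \frac{649 s}{9} - 1302 = -1302 + \frac{649 s}{9}$)
$\frac{1}{Q{\left(-2104 \right)} - 3084207} = \frac{1}{\left(-1302 + \frac{649}{9} \left(-2104\right)\right) - 3084207} = \frac{1}{\left(-1302 - \frac{1365496}{9}\right) - 3084207} = \frac{1}{- \frac{1377214}{9} - 3084207} = \frac{1}{- \frac{29135077}{9}} = - \frac{9}{29135077}$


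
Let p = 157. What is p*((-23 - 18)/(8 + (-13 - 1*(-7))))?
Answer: -6437/2 ≈ -3218.5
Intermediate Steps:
p*((-23 - 18)/(8 + (-13 - 1*(-7)))) = 157*((-23 - 18)/(8 + (-13 - 1*(-7)))) = 157*(-41/(8 + (-13 + 7))) = 157*(-41/(8 - 6)) = 157*(-41/2) = -6437/2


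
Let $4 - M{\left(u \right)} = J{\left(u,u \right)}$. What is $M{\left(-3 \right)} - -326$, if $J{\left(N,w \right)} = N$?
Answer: $333$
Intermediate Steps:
$M{\left(u \right)} = 4 - u$
$M{\left(-3 \right)} - -326 = \left(4 - -3\right) - -326 = \left(4 + 3\right) + 326 = 7 + 326 = 333$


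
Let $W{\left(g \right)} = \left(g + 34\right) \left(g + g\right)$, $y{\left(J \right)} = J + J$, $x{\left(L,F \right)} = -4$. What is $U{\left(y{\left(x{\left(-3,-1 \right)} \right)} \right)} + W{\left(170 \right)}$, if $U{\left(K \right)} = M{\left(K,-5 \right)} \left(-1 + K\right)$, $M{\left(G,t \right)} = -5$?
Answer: $69405$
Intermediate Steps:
$y{\left(J \right)} = 2 J$
$U{\left(K \right)} = 5 - 5 K$ ($U{\left(K \right)} = - 5 \left(-1 + K\right) = 5 - 5 K$)
$W{\left(g \right)} = 2 g \left(34 + g\right)$ ($W{\left(g \right)} = \left(34 + g\right) 2 g = 2 g \left(34 + g\right)$)
$U{\left(y{\left(x{\left(-3,-1 \right)} \right)} \right)} + W{\left(170 \right)} = \left(5 - 5 \cdot 2 \left(-4\right)\right) + 2 \cdot 170 \left(34 + 170\right) = \left(5 - -40\right) + 2 \cdot 170 \cdot 204 = \left(5 + 40\right) + 69360 = 45 + 69360 = 69405$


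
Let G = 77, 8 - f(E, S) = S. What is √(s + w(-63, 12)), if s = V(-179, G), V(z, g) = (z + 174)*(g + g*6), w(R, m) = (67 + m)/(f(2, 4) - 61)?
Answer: I*√8760558/57 ≈ 51.927*I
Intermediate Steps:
f(E, S) = 8 - S
w(R, m) = -67/57 - m/57 (w(R, m) = (67 + m)/((8 - 1*4) - 61) = (67 + m)/((8 - 4) - 61) = (67 + m)/(4 - 61) = (67 + m)/(-57) = (67 + m)*(-1/57) = -67/57 - m/57)
V(z, g) = 7*g*(174 + z) (V(z, g) = (174 + z)*(g + 6*g) = (174 + z)*(7*g) = 7*g*(174 + z))
s = -2695 (s = 7*77*(174 - 179) = 7*77*(-5) = -2695)
√(s + w(-63, 12)) = √(-2695 + (-67/57 - 1/57*12)) = √(-2695 + (-67/57 - 4/19)) = √(-2695 - 79/57) = √(-153694/57) = I*√8760558/57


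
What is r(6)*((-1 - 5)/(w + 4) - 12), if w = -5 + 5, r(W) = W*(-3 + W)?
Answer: -243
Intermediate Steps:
w = 0
r(6)*((-1 - 5)/(w + 4) - 12) = (6*(-3 + 6))*((-1 - 5)/(0 + 4) - 12) = (6*3)*(-6/4 - 12) = 18*(-6*1/4 - 12) = 18*(-3/2 - 12) = 18*(-27/2) = -243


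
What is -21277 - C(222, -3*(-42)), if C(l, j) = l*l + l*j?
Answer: -98533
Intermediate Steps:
C(l, j) = l² + j*l
-21277 - C(222, -3*(-42)) = -21277 - 222*(-3*(-42) + 222) = -21277 - 222*(126 + 222) = -21277 - 222*348 = -21277 - 1*77256 = -21277 - 77256 = -98533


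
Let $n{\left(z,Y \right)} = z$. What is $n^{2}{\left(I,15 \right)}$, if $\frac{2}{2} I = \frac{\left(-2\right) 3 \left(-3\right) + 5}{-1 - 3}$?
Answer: $\frac{529}{16} \approx 33.063$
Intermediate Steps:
$I = - \frac{23}{4}$ ($I = \frac{\left(-2\right) 3 \left(-3\right) + 5}{-1 - 3} = \frac{\left(-6\right) \left(-3\right) + 5}{-4} = \left(18 + 5\right) \left(- \frac{1}{4}\right) = 23 \left(- \frac{1}{4}\right) = - \frac{23}{4} \approx -5.75$)
$n^{2}{\left(I,15 \right)} = \left(- \frac{23}{4}\right)^{2} = \frac{529}{16}$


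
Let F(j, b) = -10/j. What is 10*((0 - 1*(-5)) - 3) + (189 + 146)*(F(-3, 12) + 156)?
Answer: 160190/3 ≈ 53397.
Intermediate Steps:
10*((0 - 1*(-5)) - 3) + (189 + 146)*(F(-3, 12) + 156) = 10*((0 - 1*(-5)) - 3) + (189 + 146)*(-10/(-3) + 156) = 10*((0 + 5) - 3) + 335*(-10*(-⅓) + 156) = 10*(5 - 3) + 335*(10/3 + 156) = 10*2 + 335*(478/3) = 20 + 160130/3 = 160190/3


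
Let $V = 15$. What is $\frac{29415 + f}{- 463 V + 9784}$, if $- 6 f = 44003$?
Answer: $\frac{132487}{17034} \approx 7.7778$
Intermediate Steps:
$f = - \frac{44003}{6}$ ($f = \left(- \frac{1}{6}\right) 44003 = - \frac{44003}{6} \approx -7333.8$)
$\frac{29415 + f}{- 463 V + 9784} = \frac{29415 - \frac{44003}{6}}{\left(-463\right) 15 + 9784} = \frac{132487}{6 \left(-6945 + 9784\right)} = \frac{132487}{6 \cdot 2839} = \frac{132487}{6} \cdot \frac{1}{2839} = \frac{132487}{17034}$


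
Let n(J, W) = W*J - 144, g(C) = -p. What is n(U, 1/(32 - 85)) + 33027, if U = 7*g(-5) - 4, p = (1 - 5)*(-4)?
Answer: 1742915/53 ≈ 32885.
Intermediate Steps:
p = 16 (p = -4*(-4) = 16)
g(C) = -16 (g(C) = -1*16 = -16)
U = -116 (U = 7*(-16) - 4 = -112 - 4 = -116)
n(J, W) = -144 + J*W (n(J, W) = J*W - 144 = -144 + J*W)
n(U, 1/(32 - 85)) + 33027 = (-144 - 116/(32 - 85)) + 33027 = (-144 - 116/(-53)) + 33027 = (-144 - 116*(-1/53)) + 33027 = (-144 + 116/53) + 33027 = -7516/53 + 33027 = 1742915/53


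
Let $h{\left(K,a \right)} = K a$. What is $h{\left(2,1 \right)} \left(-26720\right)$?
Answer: $-53440$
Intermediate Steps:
$h{\left(2,1 \right)} \left(-26720\right) = 2 \cdot 1 \left(-26720\right) = 2 \left(-26720\right) = -53440$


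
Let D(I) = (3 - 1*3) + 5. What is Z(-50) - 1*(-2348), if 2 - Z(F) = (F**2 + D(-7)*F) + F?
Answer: 150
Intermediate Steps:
D(I) = 5 (D(I) = (3 - 3) + 5 = 0 + 5 = 5)
Z(F) = 2 - F**2 - 6*F (Z(F) = 2 - ((F**2 + 5*F) + F) = 2 - (F**2 + 6*F) = 2 + (-F**2 - 6*F) = 2 - F**2 - 6*F)
Z(-50) - 1*(-2348) = (2 - 1*(-50)**2 - 6*(-50)) - 1*(-2348) = (2 - 1*2500 + 300) + 2348 = (2 - 2500 + 300) + 2348 = -2198 + 2348 = 150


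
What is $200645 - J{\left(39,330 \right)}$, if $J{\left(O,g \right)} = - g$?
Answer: $200975$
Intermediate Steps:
$200645 - J{\left(39,330 \right)} = 200645 - \left(-1\right) 330 = 200645 - -330 = 200645 + 330 = 200975$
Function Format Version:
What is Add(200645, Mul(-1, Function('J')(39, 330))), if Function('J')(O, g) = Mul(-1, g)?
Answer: 200975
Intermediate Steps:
Add(200645, Mul(-1, Function('J')(39, 330))) = Add(200645, Mul(-1, Mul(-1, 330))) = Add(200645, Mul(-1, -330)) = Add(200645, 330) = 200975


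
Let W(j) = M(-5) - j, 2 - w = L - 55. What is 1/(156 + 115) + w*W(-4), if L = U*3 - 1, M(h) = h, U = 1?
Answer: -14904/271 ≈ -54.996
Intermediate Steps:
L = 2 (L = 1*3 - 1 = 3 - 1 = 2)
w = 55 (w = 2 - (2 - 55) = 2 - 1*(-53) = 2 + 53 = 55)
W(j) = -5 - j
1/(156 + 115) + w*W(-4) = 1/(156 + 115) + 55*(-5 - 1*(-4)) = 1/271 + 55*(-5 + 4) = 1/271 + 55*(-1) = 1/271 - 55 = -14904/271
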